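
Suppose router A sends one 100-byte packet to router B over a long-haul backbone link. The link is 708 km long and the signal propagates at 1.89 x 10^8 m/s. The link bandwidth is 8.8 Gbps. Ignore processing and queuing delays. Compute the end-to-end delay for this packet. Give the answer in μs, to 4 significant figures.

3746 μs

L = 100 × 8 = 800 bits.
Transmission delay = L/R = 800 / 8800000000 = 0.0909091 μs.
Propagation delay = d/s = 708000 m / 189000000 m/s = 3746.03 μs.
Total = 3746 μs.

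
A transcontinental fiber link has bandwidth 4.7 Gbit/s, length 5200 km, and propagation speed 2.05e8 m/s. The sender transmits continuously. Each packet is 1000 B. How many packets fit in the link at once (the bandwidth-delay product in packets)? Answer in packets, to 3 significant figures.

14900 packets

Propagation delay = 5200000 / 2.05e+08 = 0.0253659 s.
BDP = R × t_prop = 4700000000 × 0.0253659 = 119220000 bits.
In packets of 8000 bits: 14900 packets.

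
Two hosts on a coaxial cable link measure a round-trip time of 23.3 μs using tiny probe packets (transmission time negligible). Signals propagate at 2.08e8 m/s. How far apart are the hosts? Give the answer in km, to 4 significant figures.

2.423 km

One-way propagation = RTT/2 = 11.65 μs.
d = s × t = 208000000 × 1.165e-05 = 2.423 km.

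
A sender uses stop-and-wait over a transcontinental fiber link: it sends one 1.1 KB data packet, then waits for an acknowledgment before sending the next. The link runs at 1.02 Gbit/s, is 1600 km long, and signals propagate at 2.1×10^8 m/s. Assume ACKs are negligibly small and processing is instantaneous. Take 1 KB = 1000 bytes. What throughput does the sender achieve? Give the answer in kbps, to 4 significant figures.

577.2 kbps

t_tx = L/R = 8800/1020000000 = 8.62745e-06 s.
t_prop = 1600000/210000000 = 0.00761905 s; RTT = 0.0152381 s.
Cycle = t_tx + RTT = 0.0152467 s.
Throughput = L / cycle = 8800 / 0.0152467 = 577.2 kbps.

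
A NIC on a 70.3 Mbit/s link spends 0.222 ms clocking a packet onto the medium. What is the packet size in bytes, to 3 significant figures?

1950 bytes

L = R × t_tx = 70300000 b/s × 0.000222 s = 15606.6 bits.
In bytes: 15606.6 / 8 = 1950 bytes.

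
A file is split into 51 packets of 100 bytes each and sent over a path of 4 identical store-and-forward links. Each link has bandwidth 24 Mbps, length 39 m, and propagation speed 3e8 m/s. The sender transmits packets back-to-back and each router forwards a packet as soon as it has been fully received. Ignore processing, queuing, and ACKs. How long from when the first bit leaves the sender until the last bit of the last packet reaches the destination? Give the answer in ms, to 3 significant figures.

1.80 ms

Per-hop transmission t_tx = L/R = 800/24000000 = 0.0333333 ms.
Per-hop propagation t_prop = 39/300000000 = 0.00013 ms.
Pipeline fill: first packet needs 4·t_tx to clear all hops; remaining 50 packets each add one t_tx.
Total = (4+51-1)·t_tx + 4·t_prop = 54·0.0333333 + 4·0.00013 = 1.80 ms.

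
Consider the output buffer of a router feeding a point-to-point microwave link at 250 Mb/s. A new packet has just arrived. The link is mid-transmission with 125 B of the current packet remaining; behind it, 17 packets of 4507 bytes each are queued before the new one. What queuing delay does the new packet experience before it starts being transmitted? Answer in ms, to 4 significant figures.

2.456 ms

Each queued packet: L/R = 36056/250000000 = 0.144224 ms.
17 queued → 2.45181 ms.
Plus remaining 1000 bits of current packet: 0.004 ms.
Queuing delay = 2.456 ms.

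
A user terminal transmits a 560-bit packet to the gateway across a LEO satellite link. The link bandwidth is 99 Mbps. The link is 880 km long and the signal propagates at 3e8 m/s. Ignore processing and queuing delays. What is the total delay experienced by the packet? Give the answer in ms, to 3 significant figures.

2.94 ms

Transmission delay = L/R = 560 / 99000000 = 0.00565657 ms.
Propagation delay = d/s = 880000 m / 300000000 m/s = 2.93333 ms.
Total = 2.94 ms.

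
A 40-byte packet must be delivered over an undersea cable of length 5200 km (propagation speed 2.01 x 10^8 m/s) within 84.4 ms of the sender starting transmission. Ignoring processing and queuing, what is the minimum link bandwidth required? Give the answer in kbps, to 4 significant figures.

5.467 kbps

L = 320 bits.
Propagation delay = 5200000 / 2.01e+08 = 25.8706 ms.
Transmission budget = 84.4 − 25.8706 = 58.5294 ms.
R ≥ L / t_tx = 320 bits / 0.0585294 s = 5.467 kbps.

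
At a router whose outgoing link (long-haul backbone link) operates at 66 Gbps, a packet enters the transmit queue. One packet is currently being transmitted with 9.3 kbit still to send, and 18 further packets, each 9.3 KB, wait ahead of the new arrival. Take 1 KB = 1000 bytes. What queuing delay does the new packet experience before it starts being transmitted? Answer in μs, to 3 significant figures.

20.4 μs

Each queued packet: L/R = 74400/66000000000 = 1.12727 μs.
18 queued → 20.2909 μs.
Plus remaining 9300 bits of current packet: 0.140909 μs.
Queuing delay = 20.4 μs.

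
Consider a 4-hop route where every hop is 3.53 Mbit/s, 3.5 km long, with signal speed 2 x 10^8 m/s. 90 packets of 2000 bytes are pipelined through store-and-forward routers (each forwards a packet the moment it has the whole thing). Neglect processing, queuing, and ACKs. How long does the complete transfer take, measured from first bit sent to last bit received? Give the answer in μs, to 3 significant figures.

Per-hop transmission t_tx = L/R = 16000/3530000 = 4532.58 μs.
Per-hop propagation t_prop = 3500/200000000 = 17.5 μs.
Pipeline fill: first packet needs 4·t_tx to clear all hops; remaining 89 packets each add one t_tx.
Total = (4+90-1)·t_tx + 4·t_prop = 93·4532.58 + 4·17.5 = 422000 μs.

422000 μs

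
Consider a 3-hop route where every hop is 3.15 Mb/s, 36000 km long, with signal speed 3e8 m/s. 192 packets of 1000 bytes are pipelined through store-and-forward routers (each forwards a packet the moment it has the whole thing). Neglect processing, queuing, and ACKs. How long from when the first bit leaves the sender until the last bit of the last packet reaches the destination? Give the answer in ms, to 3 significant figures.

853 ms

Per-hop transmission t_tx = L/R = 8000/3150000 = 2.53968 ms.
Per-hop propagation t_prop = 36000000/300000000 = 120 ms.
Pipeline fill: first packet needs 3·t_tx to clear all hops; remaining 191 packets each add one t_tx.
Total = (3+192-1)·t_tx + 3·t_prop = 194·2.53968 + 3·120 = 853 ms.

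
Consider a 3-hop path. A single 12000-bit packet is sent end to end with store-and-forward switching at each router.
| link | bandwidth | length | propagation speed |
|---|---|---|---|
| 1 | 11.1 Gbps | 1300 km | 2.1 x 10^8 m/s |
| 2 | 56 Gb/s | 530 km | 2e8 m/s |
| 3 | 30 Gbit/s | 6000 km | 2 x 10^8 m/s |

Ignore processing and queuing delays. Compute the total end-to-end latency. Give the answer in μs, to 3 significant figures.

Transmission delays (L/R per hop): 1.08108, 0.214286, 0.4 μs; sum = 1.69537 μs.
Propagation delays (d/s per hop): 6190.48, 2650, 30000 μs; sum = 38840.5 μs.
End-to-end = 38800 μs.

38800 μs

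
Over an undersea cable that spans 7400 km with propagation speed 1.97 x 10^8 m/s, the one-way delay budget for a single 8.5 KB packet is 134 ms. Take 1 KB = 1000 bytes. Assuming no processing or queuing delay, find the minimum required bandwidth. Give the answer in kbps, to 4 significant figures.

L = 68000 bits.
Propagation delay = 7400000 / 197000000 = 37.5635 ms.
Transmission budget = 134 − 37.5635 = 96.4365 ms.
R ≥ L / t_tx = 68000 bits / 0.0964365 s = 705.1 kbps.

705.1 kbps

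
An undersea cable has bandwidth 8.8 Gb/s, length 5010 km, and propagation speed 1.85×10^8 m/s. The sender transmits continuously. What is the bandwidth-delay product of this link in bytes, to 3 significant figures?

Propagation delay = 5010000 / 185000000 = 0.0270811 s.
BDP = R × t_prop = 8800000000 × 0.0270811 = 238314000 bits.
In bytes: 238314000/8 = 29800000 bytes.

29800000 bytes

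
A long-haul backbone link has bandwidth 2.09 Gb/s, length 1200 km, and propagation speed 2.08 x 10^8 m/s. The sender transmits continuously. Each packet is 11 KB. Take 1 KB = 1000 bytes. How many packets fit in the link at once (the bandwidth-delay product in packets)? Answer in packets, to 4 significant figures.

137.0 packets

Propagation delay = 1200000 / 208000000 = 0.00576923 s.
BDP = R × t_prop = 2.09e+09 × 0.00576923 = 12057700 bits.
In packets of 88000 bits: 137.0 packets.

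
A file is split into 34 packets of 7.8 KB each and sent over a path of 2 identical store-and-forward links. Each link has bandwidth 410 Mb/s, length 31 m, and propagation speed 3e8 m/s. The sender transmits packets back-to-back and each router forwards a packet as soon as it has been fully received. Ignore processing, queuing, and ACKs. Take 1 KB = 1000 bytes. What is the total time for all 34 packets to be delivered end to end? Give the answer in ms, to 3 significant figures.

5.33 ms

Per-hop transmission t_tx = L/R = 62400/410000000 = 0.152195 ms.
Per-hop propagation t_prop = 31/300000000 = 0.000103333 ms.
Pipeline fill: first packet needs 2·t_tx to clear all hops; remaining 33 packets each add one t_tx.
Total = (2+34-1)·t_tx + 2·t_prop = 35·0.152195 + 2·0.000103333 = 5.33 ms.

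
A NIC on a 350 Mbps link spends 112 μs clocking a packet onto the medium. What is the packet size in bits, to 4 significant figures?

39200 bits

L = R × t_tx = 350000000 b/s × 0.000112 s = 39200 bits.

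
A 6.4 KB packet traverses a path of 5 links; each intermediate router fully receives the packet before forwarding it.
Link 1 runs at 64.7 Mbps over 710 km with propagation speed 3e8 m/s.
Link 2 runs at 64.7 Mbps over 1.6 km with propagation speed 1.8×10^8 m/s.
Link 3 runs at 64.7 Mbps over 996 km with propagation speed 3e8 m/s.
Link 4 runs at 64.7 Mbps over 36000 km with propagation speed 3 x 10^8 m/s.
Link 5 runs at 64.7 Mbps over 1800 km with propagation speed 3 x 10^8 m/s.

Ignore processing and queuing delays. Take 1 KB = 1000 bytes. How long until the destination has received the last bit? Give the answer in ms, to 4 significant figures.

135.7 ms

L = 51200 bits.
Transmission delay per hop = L/R = 51200/64700000 = 0.791345 ms; 5 hops → 3.95672 ms.
Propagation delays (d/s per hop): 2.36667, 0.00888889, 3.32, 120, 6 ms; sum = 131.696 ms.
End-to-end = 135.7 ms.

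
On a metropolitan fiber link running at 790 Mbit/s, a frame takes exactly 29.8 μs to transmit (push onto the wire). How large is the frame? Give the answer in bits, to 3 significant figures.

23500 bits

L = R × t_tx = 790000000 b/s × 2.98e-05 s = 23542 bits.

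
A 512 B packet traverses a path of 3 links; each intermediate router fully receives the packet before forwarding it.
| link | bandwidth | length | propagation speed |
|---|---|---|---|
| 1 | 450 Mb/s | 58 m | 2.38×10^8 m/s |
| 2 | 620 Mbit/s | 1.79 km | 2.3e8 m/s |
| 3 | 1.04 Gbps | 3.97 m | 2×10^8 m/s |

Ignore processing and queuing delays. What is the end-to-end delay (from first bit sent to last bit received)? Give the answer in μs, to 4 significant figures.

27.69 μs

L = 512 × 8 = 4096 bits.
Transmission delays (L/R per hop): 9.10222, 6.60645, 3.93846 μs; sum = 19.6471 μs.
Propagation delays (d/s per hop): 0.243697, 7.78261, 0.01985 μs; sum = 8.04616 μs.
End-to-end = 27.69 μs.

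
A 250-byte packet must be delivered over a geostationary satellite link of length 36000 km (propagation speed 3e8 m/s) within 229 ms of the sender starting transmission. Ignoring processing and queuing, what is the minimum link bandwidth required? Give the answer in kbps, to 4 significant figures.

18.35 kbps

L = 2000 bits.
Propagation delay = 36000000 / 300000000 = 120 ms.
Transmission budget = 229 − 120 = 109 ms.
R ≥ L / t_tx = 2000 bits / 0.109 s = 18.35 kbps.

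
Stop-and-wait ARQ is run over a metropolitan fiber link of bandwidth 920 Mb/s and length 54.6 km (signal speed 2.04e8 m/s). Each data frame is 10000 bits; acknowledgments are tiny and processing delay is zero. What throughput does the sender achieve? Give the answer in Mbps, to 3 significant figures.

t_tx = L/R = 10000/920000000 = 1.08696e-05 s.
t_prop = 54600/204000000 = 0.000267647 s; RTT = 0.000535294 s.
Cycle = t_tx + RTT = 0.000546164 s.
Throughput = L / cycle = 10000 / 0.000546164 = 18.3 Mbps.

18.3 Mbps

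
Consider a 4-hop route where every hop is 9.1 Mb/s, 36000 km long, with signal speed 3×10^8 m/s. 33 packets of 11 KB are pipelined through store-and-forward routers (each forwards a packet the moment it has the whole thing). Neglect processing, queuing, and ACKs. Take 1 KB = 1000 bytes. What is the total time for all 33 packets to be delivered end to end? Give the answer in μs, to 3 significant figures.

Per-hop transmission t_tx = L/R = 88000/9100000 = 9670.33 μs.
Per-hop propagation t_prop = 36000000/300000000 = 120000 μs.
Pipeline fill: first packet needs 4·t_tx to clear all hops; remaining 32 packets each add one t_tx.
Total = (4+33-1)·t_tx + 4·t_prop = 36·9670.33 + 4·120000 = 828000 μs.

828000 μs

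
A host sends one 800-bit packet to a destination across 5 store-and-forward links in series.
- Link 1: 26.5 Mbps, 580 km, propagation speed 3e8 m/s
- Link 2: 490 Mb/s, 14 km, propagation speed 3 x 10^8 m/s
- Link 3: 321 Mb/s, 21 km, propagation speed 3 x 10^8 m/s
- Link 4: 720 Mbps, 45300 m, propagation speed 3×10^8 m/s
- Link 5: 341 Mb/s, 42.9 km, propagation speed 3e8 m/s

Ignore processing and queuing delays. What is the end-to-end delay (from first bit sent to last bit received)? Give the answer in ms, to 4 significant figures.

Transmission delays (L/R per hop): 0.0301887, 0.00163265, 0.00249221, 0.00111111, 0.00234604 ms; sum = 0.0377707 ms.
Propagation delays (d/s per hop): 1.93333, 0.0466667, 0.07, 0.151, 0.143 ms; sum = 2.344 ms.
End-to-end = 2.382 ms.

2.382 ms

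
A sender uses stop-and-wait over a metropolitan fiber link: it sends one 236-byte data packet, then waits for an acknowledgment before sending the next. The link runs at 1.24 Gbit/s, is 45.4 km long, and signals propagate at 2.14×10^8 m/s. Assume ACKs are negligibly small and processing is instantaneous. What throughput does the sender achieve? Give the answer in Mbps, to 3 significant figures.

t_tx = L/R = 1888/1240000000 = 1.52258e-06 s.
t_prop = 45400/214000000 = 0.00021215 s; RTT = 0.000424299 s.
Cycle = t_tx + RTT = 0.000425822 s.
Throughput = L / cycle = 1888 / 0.000425822 = 4.43 Mbps.

4.43 Mbps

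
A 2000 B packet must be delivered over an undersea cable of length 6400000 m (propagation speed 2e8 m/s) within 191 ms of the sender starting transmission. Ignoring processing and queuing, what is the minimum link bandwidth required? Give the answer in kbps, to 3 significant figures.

L = 16000 bits.
Propagation delay = 6400000 / 200000000 = 32 ms.
Transmission budget = 191 − 32 = 159 ms.
R ≥ L / t_tx = 16000 bits / 0.159 s = 101 kbps.

101 kbps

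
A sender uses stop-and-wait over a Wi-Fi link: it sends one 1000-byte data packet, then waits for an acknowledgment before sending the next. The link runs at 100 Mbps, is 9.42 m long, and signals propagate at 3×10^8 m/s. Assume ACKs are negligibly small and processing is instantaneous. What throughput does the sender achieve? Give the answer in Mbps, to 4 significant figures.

99.92 Mbps

t_tx = L/R = 8000/100000000 = 8e-05 s.
t_prop = 9.42/300000000 = 3.14e-08 s; RTT = 6.28e-08 s.
Cycle = t_tx + RTT = 8.00628e-05 s.
Throughput = L / cycle = 8000 / 8.00628e-05 = 99.92 Mbps.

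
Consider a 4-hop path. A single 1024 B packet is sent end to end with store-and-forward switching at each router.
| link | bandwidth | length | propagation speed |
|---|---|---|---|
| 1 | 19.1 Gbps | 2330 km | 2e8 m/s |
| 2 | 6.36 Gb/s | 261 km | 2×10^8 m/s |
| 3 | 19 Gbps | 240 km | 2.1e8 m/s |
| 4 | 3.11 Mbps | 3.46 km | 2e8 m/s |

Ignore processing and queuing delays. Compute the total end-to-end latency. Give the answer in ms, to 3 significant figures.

16.8 ms

L = 1024 × 8 = 8192 bits.
Transmission delays (L/R per hop): 0.000428901, 0.00128805, 0.000431158, 2.63408 ms; sum = 2.63623 ms.
Propagation delays (d/s per hop): 11.65, 1.305, 1.14286, 0.0173 ms; sum = 14.1152 ms.
End-to-end = 16.8 ms.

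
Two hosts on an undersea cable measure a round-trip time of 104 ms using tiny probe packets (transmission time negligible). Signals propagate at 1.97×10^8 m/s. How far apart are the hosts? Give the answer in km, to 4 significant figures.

One-way propagation = RTT/2 = 52 ms.
d = s × t = 197000000 × 0.052 = 10240 km.

10240 km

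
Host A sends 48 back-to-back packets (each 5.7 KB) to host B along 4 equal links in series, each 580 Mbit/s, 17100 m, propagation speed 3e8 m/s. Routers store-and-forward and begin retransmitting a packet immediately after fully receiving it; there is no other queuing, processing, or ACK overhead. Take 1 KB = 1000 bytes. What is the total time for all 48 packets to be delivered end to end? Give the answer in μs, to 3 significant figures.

Per-hop transmission t_tx = L/R = 45600/580000000 = 78.6207 μs.
Per-hop propagation t_prop = 17100/300000000 = 57 μs.
Pipeline fill: first packet needs 4·t_tx to clear all hops; remaining 47 packets each add one t_tx.
Total = (4+48-1)·t_tx + 4·t_prop = 51·78.6207 + 4·57 = 4240 μs.

4240 μs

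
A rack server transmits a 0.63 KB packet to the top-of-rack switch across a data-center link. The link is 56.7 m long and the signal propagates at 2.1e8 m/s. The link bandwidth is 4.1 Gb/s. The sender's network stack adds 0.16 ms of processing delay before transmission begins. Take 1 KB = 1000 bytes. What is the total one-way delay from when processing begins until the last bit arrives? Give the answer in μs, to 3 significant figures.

L = 5040 bits.
Transmission delay = L/R = 5040 / 4.1e+09 = 1.22927 μs.
Propagation delay = d/s = 56.7 m / 210000000 m/s = 0.27 μs.
Plus processing delay 0.16 ms = 160 μs.
Total = 161 μs.

161 μs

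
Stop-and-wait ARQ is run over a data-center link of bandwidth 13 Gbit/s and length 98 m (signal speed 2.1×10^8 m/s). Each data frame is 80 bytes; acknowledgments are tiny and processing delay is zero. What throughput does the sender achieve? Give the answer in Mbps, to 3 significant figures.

651 Mbps

t_tx = L/R = 640/13000000000 = 4.92308e-08 s.
t_prop = 98/210000000 = 4.66667e-07 s; RTT = 9.33333e-07 s.
Cycle = t_tx + RTT = 9.82564e-07 s.
Throughput = L / cycle = 640 / 9.82564e-07 = 651 Mbps.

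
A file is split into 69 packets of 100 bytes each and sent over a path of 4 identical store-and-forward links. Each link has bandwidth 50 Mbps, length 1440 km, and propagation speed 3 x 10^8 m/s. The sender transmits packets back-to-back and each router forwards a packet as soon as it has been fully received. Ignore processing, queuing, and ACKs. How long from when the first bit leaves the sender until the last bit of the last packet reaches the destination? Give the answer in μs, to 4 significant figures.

Per-hop transmission t_tx = L/R = 800/50000000 = 16 μs.
Per-hop propagation t_prop = 1440000/300000000 = 4800 μs.
Pipeline fill: first packet needs 4·t_tx to clear all hops; remaining 68 packets each add one t_tx.
Total = (4+69-1)·t_tx + 4·t_prop = 72·16 + 4·4800 = 20350 μs.

20350 μs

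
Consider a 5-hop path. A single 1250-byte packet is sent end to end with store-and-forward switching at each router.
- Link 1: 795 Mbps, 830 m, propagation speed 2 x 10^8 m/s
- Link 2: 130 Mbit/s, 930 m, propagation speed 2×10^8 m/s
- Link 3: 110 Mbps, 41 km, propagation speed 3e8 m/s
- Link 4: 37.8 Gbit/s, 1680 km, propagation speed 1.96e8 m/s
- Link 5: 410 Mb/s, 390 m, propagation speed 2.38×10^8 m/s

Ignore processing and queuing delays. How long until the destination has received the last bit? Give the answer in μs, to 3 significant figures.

L = 1250 × 8 = 10000 bits.
Transmission delays (L/R per hop): 12.5786, 76.9231, 90.9091, 0.26455, 24.3902 μs; sum = 205.066 μs.
Propagation delays (d/s per hop): 4.15, 4.65, 136.667, 8571.43, 1.63866 μs; sum = 8718.53 μs.
End-to-end = 8920 μs.

8920 μs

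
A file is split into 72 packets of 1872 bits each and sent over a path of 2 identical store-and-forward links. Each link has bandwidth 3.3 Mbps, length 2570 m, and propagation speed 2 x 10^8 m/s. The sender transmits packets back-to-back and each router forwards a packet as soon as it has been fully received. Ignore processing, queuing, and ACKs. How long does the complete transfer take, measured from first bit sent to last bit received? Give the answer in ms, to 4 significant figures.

41.44 ms

Per-hop transmission t_tx = L/R = 1872/3300000 = 0.567273 ms.
Per-hop propagation t_prop = 2570/200000000 = 0.01285 ms.
Pipeline fill: first packet needs 2·t_tx to clear all hops; remaining 71 packets each add one t_tx.
Total = (2+72-1)·t_tx + 2·t_prop = 73·0.567273 + 2·0.01285 = 41.44 ms.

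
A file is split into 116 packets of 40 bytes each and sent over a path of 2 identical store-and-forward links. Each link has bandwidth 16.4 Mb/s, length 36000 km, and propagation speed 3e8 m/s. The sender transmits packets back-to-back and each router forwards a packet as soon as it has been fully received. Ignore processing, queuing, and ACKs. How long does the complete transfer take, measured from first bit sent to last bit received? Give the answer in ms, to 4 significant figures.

Per-hop transmission t_tx = L/R = 320/1.64e+07 = 0.0195122 ms.
Per-hop propagation t_prop = 36000000/300000000 = 120 ms.
Pipeline fill: first packet needs 2·t_tx to clear all hops; remaining 115 packets each add one t_tx.
Total = (2+116-1)·t_tx + 2·t_prop = 117·0.0195122 + 2·120 = 242.3 ms.

242.3 ms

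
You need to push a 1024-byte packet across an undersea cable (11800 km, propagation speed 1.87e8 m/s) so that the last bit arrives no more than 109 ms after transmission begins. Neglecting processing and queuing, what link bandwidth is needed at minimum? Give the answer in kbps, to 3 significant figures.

L = 8192 bits.
Propagation delay = 11800000 / 187000000 = 63.1016 ms.
Transmission budget = 109 − 63.1016 = 45.8984 ms.
R ≥ L / t_tx = 8192 bits / 0.0458984 s = 178 kbps.

178 kbps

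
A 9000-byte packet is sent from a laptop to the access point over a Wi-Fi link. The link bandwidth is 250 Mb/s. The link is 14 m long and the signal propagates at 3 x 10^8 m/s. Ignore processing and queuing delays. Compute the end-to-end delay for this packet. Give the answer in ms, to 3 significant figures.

0.288 ms

L = 9000 × 8 = 72000 bits.
Transmission delay = L/R = 72000 / 250000000 = 0.288 ms.
Propagation delay = d/s = 14 m / 300000000 m/s = 4.66667e-05 ms.
Total = 0.288 ms.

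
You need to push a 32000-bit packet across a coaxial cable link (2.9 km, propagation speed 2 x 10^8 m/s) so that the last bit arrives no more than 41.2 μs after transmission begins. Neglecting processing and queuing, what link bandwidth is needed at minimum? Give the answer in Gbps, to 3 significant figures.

1.20 Gbps

Propagation delay = 2900 / 200000000 = 14.5 μs.
Transmission budget = 41.2 − 14.5 = 26.7 μs.
R ≥ L / t_tx = 32000 bits / 2.67e-05 s = 1.20 Gbps.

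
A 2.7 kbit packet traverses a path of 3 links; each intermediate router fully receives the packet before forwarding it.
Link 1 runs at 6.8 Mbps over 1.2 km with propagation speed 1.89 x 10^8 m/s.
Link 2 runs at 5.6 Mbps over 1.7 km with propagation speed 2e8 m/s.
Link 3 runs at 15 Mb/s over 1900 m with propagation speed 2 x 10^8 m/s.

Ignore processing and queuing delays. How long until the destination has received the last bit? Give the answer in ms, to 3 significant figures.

L = 2700 bits.
Transmission delays (L/R per hop): 0.397059, 0.482143, 0.18 ms; sum = 1.0592 ms.
Propagation delays (d/s per hop): 0.00634921, 0.0085, 0.0095 ms; sum = 0.0243492 ms.
End-to-end = 1.08 ms.

1.08 ms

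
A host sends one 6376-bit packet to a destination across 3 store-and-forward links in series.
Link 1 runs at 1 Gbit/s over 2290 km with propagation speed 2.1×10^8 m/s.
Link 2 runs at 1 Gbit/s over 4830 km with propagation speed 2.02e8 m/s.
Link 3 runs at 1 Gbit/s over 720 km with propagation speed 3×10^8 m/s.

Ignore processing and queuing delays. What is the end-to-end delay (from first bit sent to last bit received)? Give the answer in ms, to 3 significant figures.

Transmission delay per hop = L/R = 6376/1000000000 = 0.006376 ms; 3 hops → 0.019128 ms.
Propagation delays (d/s per hop): 10.9048, 23.9109, 2.4 ms; sum = 37.2157 ms.
End-to-end = 37.2 ms.

37.2 ms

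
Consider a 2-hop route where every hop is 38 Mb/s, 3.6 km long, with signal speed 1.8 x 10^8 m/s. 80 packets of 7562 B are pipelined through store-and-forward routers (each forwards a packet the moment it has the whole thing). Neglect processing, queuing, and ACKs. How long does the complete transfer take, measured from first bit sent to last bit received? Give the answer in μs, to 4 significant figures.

Per-hop transmission t_tx = L/R = 60496/38000000 = 1592 μs.
Per-hop propagation t_prop = 3600/180000000 = 20 μs.
Pipeline fill: first packet needs 2·t_tx to clear all hops; remaining 79 packets each add one t_tx.
Total = (2+80-1)·t_tx + 2·t_prop = 81·1592 + 2·20 = 129000 μs.

129000 μs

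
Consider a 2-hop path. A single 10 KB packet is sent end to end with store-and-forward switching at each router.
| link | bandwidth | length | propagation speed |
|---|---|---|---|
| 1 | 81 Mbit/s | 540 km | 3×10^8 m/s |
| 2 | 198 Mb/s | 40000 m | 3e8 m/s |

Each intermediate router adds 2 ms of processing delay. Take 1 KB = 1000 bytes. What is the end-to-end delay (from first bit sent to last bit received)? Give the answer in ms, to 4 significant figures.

L = 80000 bits.
Transmission delays (L/R per hop): 0.987654, 0.40404 ms; sum = 1.39169 ms.
Propagation delays (d/s per hop): 1.8, 0.133333 ms; sum = 1.93333 ms.
Processing at 1 router(s): 1 × 2 ms = 2 ms.
End-to-end = 5.325 ms.

5.325 ms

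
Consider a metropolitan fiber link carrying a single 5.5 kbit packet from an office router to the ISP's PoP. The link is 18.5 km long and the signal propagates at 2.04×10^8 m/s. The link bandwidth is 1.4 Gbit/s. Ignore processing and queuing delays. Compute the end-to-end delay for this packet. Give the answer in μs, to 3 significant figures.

94.6 μs

L = 5500 bits.
Transmission delay = L/R = 5500 / 1400000000 = 3.92857 μs.
Propagation delay = d/s = 18500 m / 204000000 m/s = 90.6863 μs.
Total = 94.6 μs.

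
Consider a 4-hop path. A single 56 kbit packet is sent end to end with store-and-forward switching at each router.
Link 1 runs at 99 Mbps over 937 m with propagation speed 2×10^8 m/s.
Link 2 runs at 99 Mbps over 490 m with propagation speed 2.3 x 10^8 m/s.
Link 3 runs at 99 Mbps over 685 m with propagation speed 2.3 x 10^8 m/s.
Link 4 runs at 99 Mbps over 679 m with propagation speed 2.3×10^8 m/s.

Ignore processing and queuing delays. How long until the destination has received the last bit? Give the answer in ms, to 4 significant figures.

2.275 ms

L = 56000 bits.
Transmission delay per hop = L/R = 56000/99000000 = 0.565657 ms; 4 hops → 2.26263 ms.
Propagation delays (d/s per hop): 0.004685, 0.00213043, 0.00297826, 0.00295217 ms; sum = 0.0127459 ms.
End-to-end = 2.275 ms.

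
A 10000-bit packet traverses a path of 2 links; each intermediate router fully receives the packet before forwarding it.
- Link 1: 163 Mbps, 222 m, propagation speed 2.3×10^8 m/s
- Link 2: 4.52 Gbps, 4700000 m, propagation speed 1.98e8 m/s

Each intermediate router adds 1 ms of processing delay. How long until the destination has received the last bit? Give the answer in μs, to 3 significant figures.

24800 μs

Transmission delays (L/R per hop): 61.3497, 2.21239 μs; sum = 63.5621 μs.
Propagation delays (d/s per hop): 0.965217, 23737.4 μs; sum = 23738.3 μs.
Processing at 1 router(s): 1 × 1 ms = 1000 μs.
End-to-end = 24800 μs.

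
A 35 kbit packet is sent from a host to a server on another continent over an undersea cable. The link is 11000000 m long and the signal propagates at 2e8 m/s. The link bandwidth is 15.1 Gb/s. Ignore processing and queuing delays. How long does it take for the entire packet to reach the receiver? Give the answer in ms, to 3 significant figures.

55.0 ms

L = 35000 bits.
Transmission delay = L/R = 35000 / 15100000000 = 0.00231788 ms.
Propagation delay = d/s = 11000000 m / 200000000 m/s = 55 ms.
Total = 55.0 ms.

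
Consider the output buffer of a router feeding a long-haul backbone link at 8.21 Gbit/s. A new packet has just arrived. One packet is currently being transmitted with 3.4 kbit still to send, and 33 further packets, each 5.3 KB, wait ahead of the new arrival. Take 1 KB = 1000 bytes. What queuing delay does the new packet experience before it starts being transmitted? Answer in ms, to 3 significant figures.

Each queued packet: L/R = 42400/8.21e+09 = 0.00516443 ms.
33 queued → 0.170426 ms.
Plus remaining 3400 bits of current packet: 0.000414129 ms.
Queuing delay = 0.171 ms.

0.171 ms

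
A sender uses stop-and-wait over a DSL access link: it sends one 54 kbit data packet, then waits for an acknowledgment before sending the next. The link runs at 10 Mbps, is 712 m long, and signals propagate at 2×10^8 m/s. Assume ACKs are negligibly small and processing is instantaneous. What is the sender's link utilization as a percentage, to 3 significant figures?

t_tx = L/R = 54000/10000000 = 0.0054 s.
t_prop = 712/200000000 = 3.56e-06 s; RTT = 7.12e-06 s.
Cycle = t_tx + RTT = 0.00540712 s.
Utilization = t_tx / cycle = 0.0054/0.00540712 = 99.9 %.

99.9 %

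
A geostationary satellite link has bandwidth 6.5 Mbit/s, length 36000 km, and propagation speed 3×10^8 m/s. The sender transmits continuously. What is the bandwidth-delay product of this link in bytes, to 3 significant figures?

97500 bytes

Propagation delay = 36000000 / 300000000 = 0.12 s.
BDP = R × t_prop = 6500000 × 0.12 = 780000 bits.
In bytes: 780000/8 = 97500 bytes.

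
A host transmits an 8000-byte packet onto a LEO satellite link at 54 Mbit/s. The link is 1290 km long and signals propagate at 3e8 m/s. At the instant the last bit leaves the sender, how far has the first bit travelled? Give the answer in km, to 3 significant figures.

t_tx = L/R = 64000/54000000 = 0.00118519 s.
Distance = s × t_tx = 300000000 × 0.00118519 = 356 km.

356 km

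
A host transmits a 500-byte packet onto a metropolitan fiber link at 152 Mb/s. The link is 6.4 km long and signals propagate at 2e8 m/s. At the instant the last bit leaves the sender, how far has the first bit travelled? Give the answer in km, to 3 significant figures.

t_tx = L/R = 4000/152000000 = 2.63158e-05 s.
Distance = s × t_tx = 200000000 × 2.63158e-05 = 5.26 km.

5.26 km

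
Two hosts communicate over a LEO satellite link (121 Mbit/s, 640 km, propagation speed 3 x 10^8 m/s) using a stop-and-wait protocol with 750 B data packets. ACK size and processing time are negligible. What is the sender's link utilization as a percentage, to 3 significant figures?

1.15 %

t_tx = L/R = 6000/121000000 = 4.95868e-05 s.
t_prop = 640000/300000000 = 0.00213333 s; RTT = 0.00426667 s.
Cycle = t_tx + RTT = 0.00431625 s.
Utilization = t_tx / cycle = 4.95868e-05/0.00431625 = 1.15 %.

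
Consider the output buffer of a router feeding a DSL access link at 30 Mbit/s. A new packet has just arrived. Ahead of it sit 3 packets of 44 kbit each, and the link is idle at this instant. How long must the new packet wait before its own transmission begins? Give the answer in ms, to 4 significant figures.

Each queued packet: L/R = 44000/30000000 = 1.46667 ms.
3 queued → 4.4 ms.
Queuing delay = 4.400 ms.

4.400 ms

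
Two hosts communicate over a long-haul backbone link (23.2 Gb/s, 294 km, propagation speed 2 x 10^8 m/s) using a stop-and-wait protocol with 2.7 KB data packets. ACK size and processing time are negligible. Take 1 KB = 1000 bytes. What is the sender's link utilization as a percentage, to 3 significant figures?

t_tx = L/R = 21600/23200000000 = 9.31034e-07 s.
t_prop = 294000/200000000 = 0.00147 s; RTT = 0.00294 s.
Cycle = t_tx + RTT = 0.00294093 s.
Utilization = t_tx / cycle = 9.31034e-07/0.00294093 = 0.0317 %.

0.0317 %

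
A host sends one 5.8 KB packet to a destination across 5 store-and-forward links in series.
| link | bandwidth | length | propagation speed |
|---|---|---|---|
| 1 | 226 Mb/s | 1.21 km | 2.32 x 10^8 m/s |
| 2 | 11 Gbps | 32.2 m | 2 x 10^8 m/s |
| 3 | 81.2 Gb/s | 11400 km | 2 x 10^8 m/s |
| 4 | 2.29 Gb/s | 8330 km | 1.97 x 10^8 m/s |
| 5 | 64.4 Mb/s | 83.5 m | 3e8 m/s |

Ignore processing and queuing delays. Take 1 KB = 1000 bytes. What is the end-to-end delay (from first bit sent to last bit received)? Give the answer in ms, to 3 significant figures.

L = 46400 bits.
Transmission delays (L/R per hop): 0.20531, 0.00421818, 0.000571429, 0.020262, 0.720497 ms; sum = 0.950858 ms.
Propagation delays (d/s per hop): 0.00521552, 0.000161, 57, 42.2843, 0.000278333 ms; sum = 99.2899 ms.
End-to-end = 100 ms.

100 ms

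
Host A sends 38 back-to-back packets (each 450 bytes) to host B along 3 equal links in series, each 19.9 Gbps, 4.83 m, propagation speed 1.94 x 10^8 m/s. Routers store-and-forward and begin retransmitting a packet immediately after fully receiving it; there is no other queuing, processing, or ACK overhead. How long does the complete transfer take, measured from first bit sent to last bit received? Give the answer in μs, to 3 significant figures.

Per-hop transmission t_tx = L/R = 3600/19900000000 = 0.180905 μs.
Per-hop propagation t_prop = 4.83/194000000 = 0.0248969 μs.
Pipeline fill: first packet needs 3·t_tx to clear all hops; remaining 37 packets each add one t_tx.
Total = (3+38-1)·t_tx + 3·t_prop = 40·0.180905 + 3·0.0248969 = 7.31 μs.

7.31 μs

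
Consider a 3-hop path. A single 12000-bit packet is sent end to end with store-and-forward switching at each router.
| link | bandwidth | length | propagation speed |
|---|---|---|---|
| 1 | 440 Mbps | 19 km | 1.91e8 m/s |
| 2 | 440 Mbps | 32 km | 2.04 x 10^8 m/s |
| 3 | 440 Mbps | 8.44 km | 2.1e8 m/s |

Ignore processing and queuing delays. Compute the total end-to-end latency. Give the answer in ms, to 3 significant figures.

Transmission delay per hop = L/R = 12000/440000000 = 0.0272727 ms; 3 hops → 0.0818182 ms.
Propagation delays (d/s per hop): 0.0994764, 0.156863, 0.0401905 ms; sum = 0.29653 ms.
End-to-end = 0.378 ms.

0.378 ms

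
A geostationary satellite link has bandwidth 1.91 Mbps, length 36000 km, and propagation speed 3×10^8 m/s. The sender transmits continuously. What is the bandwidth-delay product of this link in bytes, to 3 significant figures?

Propagation delay = 36000000 / 300000000 = 0.12 s.
BDP = R × t_prop = 1910000 × 0.12 = 229200 bits.
In bytes: 229200/8 = 28700 bytes.

28700 bytes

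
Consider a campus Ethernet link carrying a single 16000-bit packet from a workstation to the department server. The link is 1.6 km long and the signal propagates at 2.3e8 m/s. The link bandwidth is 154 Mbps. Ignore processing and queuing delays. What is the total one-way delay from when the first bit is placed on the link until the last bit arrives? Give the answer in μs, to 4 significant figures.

110.9 μs

Transmission delay = L/R = 16000 / 154000000 = 103.896 μs.
Propagation delay = d/s = 1600 m / 2.3e+08 m/s = 6.95652 μs.
Total = 110.9 μs.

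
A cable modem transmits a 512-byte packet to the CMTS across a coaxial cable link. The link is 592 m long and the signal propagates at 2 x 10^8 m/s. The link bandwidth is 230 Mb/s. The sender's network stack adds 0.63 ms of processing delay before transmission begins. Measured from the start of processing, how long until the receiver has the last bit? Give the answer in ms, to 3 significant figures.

L = 512 × 8 = 4096 bits.
Transmission delay = L/R = 4096 / 230000000 = 0.0178087 ms.
Propagation delay = d/s = 592 m / 200000000 m/s = 0.00296 ms.
Plus processing delay 0.63 ms = 0.63 ms.
Total = 0.651 ms.

0.651 ms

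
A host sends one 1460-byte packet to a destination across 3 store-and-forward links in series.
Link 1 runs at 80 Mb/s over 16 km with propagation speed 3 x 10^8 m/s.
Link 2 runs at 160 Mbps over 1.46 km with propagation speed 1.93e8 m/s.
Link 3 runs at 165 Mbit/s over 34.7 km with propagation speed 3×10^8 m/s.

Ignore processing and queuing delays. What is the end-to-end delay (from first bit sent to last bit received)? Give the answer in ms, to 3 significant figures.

0.466 ms

L = 1460 × 8 = 11680 bits.
Transmission delays (L/R per hop): 0.146, 0.073, 0.0707879 ms; sum = 0.289788 ms.
Propagation delays (d/s per hop): 0.0533333, 0.00756477, 0.115667 ms; sum = 0.176565 ms.
End-to-end = 0.466 ms.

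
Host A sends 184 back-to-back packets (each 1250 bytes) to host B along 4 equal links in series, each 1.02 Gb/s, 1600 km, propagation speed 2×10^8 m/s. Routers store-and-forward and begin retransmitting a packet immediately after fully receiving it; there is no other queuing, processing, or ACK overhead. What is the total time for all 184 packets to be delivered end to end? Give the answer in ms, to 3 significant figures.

33.8 ms

Per-hop transmission t_tx = L/R = 10000/1020000000 = 0.00980392 ms.
Per-hop propagation t_prop = 1600000/200000000 = 8 ms.
Pipeline fill: first packet needs 4·t_tx to clear all hops; remaining 183 packets each add one t_tx.
Total = (4+184-1)·t_tx + 4·t_prop = 187·0.00980392 + 4·8 = 33.8 ms.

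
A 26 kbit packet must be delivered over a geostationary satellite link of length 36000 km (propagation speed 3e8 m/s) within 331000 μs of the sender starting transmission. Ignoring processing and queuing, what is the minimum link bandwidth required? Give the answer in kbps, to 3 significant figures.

Propagation delay = 36000000 / 300000000 = 120000 μs.
Transmission budget = 331000 − 120000 = 211000 μs.
R ≥ L / t_tx = 26000 bits / 0.211 s = 123 kbps.

123 kbps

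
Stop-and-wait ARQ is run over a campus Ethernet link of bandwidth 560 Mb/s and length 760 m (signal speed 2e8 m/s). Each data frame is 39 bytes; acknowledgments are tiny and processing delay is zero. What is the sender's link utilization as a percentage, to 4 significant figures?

6.830 %

t_tx = L/R = 312/560000000 = 5.57143e-07 s.
t_prop = 760/200000000 = 3.8e-06 s; RTT = 7.6e-06 s.
Cycle = t_tx + RTT = 8.15714e-06 s.
Utilization = t_tx / cycle = 5.57143e-07/8.15714e-06 = 6.830 %.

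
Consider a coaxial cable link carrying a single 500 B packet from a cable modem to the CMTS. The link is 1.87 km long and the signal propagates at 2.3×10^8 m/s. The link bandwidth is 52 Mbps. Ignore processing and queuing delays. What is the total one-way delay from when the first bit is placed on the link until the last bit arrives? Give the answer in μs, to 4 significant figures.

85.05 μs

L = 500 × 8 = 4000 bits.
Transmission delay = L/R = 4000 / 52000000 = 76.9231 μs.
Propagation delay = d/s = 1870 m / 2.3e+08 m/s = 8.13043 μs.
Total = 85.05 μs.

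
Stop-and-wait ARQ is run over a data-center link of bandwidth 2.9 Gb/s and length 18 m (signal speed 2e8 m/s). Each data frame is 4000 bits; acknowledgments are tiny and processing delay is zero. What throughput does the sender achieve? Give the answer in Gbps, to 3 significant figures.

2.57 Gbps

t_tx = L/R = 4000/2900000000 = 1.37931e-06 s.
t_prop = 18/200000000 = 9e-08 s; RTT = 1.8e-07 s.
Cycle = t_tx + RTT = 1.55931e-06 s.
Throughput = L / cycle = 4000 / 1.55931e-06 = 2.57 Gbps.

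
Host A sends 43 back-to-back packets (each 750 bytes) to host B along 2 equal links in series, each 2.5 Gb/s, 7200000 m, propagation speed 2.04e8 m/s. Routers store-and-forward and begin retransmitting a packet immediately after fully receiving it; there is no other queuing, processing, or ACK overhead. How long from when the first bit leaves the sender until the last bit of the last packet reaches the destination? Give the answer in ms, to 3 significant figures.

70.7 ms

Per-hop transmission t_tx = L/R = 6000/2500000000 = 0.0024 ms.
Per-hop propagation t_prop = 7200000/204000000 = 35.2941 ms.
Pipeline fill: first packet needs 2·t_tx to clear all hops; remaining 42 packets each add one t_tx.
Total = (2+43-1)·t_tx + 2·t_prop = 44·0.0024 + 2·35.2941 = 70.7 ms.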